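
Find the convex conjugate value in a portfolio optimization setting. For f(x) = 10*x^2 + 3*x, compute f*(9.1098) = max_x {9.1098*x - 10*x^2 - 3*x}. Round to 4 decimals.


f*(y) = sup_x {y*x - a*x^2 - b*x} = sup_x {(y-b)*x - a*x^2}
FOC: (y - b) - 2a*x = 0 => x* = (y - b)/(2a)
x* = (9.1098 - 3)/(2*10) = 0.3055
f*(9.1098) = (y-b)^2/(4a) = (9.1098 - 3)^2/(4*10)
= 37.3297/40 = 0.9332


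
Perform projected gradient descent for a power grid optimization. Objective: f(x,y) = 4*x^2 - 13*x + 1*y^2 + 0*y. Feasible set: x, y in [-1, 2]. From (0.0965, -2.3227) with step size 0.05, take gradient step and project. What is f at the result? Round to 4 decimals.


Step 1: Compute gradient at (0.0965, -2.3227).
grad_x = 2*4*0.0965 - 13 = -12.228
grad_y = 2*1*-2.3227 + 0 = -4.6454
Step 2: Gradient step.
x_raw = 0.0965 - 0.05*-12.228 = 0.7079
y_raw = -2.3227 - 0.05*-4.6454 = -2.0904
Step 3: Project onto [-1, 2].
x_proj = clip(0.7079) = 0.7079
y_proj = clip(-2.0904) = -1.0
Step 4: Evaluate f.
f(0.7079, -1.0) = -6.1982


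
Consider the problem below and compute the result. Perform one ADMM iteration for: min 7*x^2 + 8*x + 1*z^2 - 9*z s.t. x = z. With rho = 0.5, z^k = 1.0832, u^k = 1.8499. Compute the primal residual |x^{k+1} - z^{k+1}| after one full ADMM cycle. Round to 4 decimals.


ADMM iteration with rho = 0.5, z^k = 1.0832, u^k = 1.8499
Step 1: x-update.
Minimize 7*x^2 + 8*x + (0.5/2)*(x - 1.0832 + 1.8499)^2
FOC: (2*7 + 0.5)*x = -8 + 0.5*(1.0832 - 1.8499)
x^{k+1} = -0.5782
Step 2: z-update.
Minimize 1*z^2 - 9*z + (0.5/2)*(-0.5782 - z + 1.8499)^2
FOC: (2*1 + 0.5)*z = 9 + 0.5*(-0.5782 + 1.8499)
z^{k+1} = 3.8543
Step 3: u-update.
u^{k+1} = 1.8499 - 0.5782 - 3.8543 = -2.5826
Step 4: Primal residual = |-0.5782 - 3.8543| = 4.4325


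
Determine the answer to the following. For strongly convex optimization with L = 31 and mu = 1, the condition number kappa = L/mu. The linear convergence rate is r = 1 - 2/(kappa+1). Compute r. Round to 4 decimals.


Step 1: Compute the condition number.
kappa = L/mu = 31/1 = 31.0
Step 2: Compute the convergence rate.
r = 1 - 2/(kappa + 1) = 1 - 2*mu/(L + mu) = (L - mu)/(L + mu) = 30/32 = 0.9375


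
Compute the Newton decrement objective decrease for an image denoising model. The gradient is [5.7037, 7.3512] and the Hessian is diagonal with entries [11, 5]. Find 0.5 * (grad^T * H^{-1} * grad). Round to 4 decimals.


Step 1: H is diagonal, so H^(-1) * g = [0.5185, 1.4702].
Step 2: g^T H^(-1) g = sum_i g_i^2 / H_ii
  = (5.7037)^2/11 + (7.3512)^2/5
  = 2.9575 + 10.808 = 13.7655
Step 3: Objective decrease = 0.5 * g^T H^(-1) g = 6.8828


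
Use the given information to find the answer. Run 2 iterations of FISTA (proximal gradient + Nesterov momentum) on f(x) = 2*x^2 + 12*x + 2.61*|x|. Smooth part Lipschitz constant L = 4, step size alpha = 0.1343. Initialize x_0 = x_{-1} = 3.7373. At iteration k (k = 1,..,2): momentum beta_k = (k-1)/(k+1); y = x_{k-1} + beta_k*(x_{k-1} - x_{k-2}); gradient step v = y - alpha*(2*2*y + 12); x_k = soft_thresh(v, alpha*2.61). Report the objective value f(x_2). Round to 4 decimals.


FISTA on f(x) = 2*x^2 + 12*x + 2.61*|x|
L = 4, alpha = 0.1343
Iteration 1: beta = 0.0, y = 3.7373 + 0.0*(3.7373 - 3.7373) = 3.7373
  grad(y) = 26.9492, v = y - alpha*grad = 0.118
  prox(v) = soft_thresh(0.118, 0.3505) = 0.0
Iteration 2: beta = 0.3333, y = 0.0 + 0.3333*(0.0 - 3.7373) = -1.2458
  grad(y) = 7.0169, v = y - alpha*grad = -2.1881
  prox(v) = soft_thresh(-2.1881, 0.3505) = -1.8376
f(x_2) = 2*(-1.8376)^2 + 12*(-1.8376) + 2.61*|-1.8376| = -10.5016


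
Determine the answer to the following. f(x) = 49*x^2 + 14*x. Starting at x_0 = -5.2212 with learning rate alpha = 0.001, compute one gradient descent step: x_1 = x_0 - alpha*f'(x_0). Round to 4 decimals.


We compute the gradient at x_0 and apply the update.
f'(x) = 98*x + 14
f'(-5.2212) = 98*-5.2212 + 14 = -497.6776
x_1 = -5.2212 - 0.001*-497.6776 = -4.7235


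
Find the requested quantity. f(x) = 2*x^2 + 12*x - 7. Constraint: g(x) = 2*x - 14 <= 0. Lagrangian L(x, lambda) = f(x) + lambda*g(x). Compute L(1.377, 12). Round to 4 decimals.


Step 1: Evaluate f(x).
f(1.377) = 2*1.377^2 + 12*1.377 - 7 = 13.3163
Step 2: Evaluate g(x).
g(1.377) = 2*1.377 - 14 = -11.246
Step 3: Compute Lagrangian.
L = 13.3163 + 12*-11.246 = -121.6357


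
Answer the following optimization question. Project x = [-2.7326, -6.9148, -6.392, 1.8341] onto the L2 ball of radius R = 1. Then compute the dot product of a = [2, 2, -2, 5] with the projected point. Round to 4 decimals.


Step 1: Compute ||x|| (intermediates to 6 decimals).
||x|| = sqrt((-2.7326)^2 + (-6.9148)^2 + (-6.392)^2 + 1.8341^2) = 9.975126
Step 2: Project.
Since ||x|| > R, scale = R/||x|| = 1/9.975126 = 0.100249, proj(x) = scale * x
proj(x) = [-0.27394, -0.693202, -0.640792, 0.183867]
Step 3: Dot product.
a^T * proj(x) = 2*(-0.27394) + 2*(-0.693202) - 2*(-0.640792) + 5*0.183867 = 0.2666


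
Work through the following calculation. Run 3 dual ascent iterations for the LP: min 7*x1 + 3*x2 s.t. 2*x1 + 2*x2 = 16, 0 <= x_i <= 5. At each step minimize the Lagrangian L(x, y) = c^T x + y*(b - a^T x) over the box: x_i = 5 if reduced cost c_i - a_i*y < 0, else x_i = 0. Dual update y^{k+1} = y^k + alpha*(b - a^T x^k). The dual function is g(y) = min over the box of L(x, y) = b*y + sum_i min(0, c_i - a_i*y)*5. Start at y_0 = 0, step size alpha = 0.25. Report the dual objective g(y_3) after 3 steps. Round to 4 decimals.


Dual ascent for LP: min 7*x1 + 3*x2, 2*x1 + 2*x2 = 16, 0 <= x_i <= 5
Step 1: y^k = 0.0, reduced costs: (7.0, 3.0)
  x^k = (0.0, 0.0), subgradient = b - a^T x = 16.0
  y^{k+1} = 0.0 + 0.25*16.0 = 4.0
Step 2: y^k = 4.0, reduced costs: (-1.0, -5.0)
  x^k = (5.0, 5.0), subgradient = b - a^T x = -4.0
  y^{k+1} = 4.0 + 0.25*-4.0 = 3.0
Step 3: y^k = 3.0, reduced costs: (1.0, -3.0)
  x^k = (0.0, 5.0), subgradient = b - a^T x = 6.0
  y^{k+1} = 3.0 + 0.25*6.0 = 4.5
Dual objective at y_3 = 4.5: reduced costs (-2.0, -6.0), box minimizer x = (5.0, 5.0)
g(y_3) = b*y + (c1 - a1*y)*x1 + (c2 - a2*y)*x2 = 16*4.5 + (-2.0)*5.0 + (-6.0)*5.0 = 72.0 - 10.0 - 30.0 = 32.0


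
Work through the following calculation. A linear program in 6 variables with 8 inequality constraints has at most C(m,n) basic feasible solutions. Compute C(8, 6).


Each vertex corresponds to some choice of n active constraints out of m, so the number of vertices is at most C(m, n) = m! / (n!(m-n)!).
m = 8, n = 6
Numerator: 8 * 7 * 6 * 5 * 4 * 3
Denominator: 6! = 720
C(8, 6) = 28


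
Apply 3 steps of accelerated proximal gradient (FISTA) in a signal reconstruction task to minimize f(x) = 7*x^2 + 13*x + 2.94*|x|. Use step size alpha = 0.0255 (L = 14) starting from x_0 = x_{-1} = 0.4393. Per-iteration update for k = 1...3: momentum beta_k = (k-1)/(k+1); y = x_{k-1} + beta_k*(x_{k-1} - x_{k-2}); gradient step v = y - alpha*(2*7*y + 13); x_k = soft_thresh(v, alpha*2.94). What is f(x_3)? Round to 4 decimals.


FISTA on f(x) = 7*x^2 + 13*x + 2.94*|x|
L = 14, alpha = 0.0255
Iteration 1: beta = 0.0, y = 0.4393 + 0.0*(0.4393 - 0.4393) = 0.4393
  grad(y) = 19.1502, v = y - alpha*grad = -0.049
  prox(v) = soft_thresh(-0.049, 0.075) = 0.0
Iteration 2: beta = 0.3333, y = 0.0 + 0.3333*(0.0 - 0.4393) = -0.1464
  grad(y) = 10.9499, v = y - alpha*grad = -0.4257
  prox(v) = soft_thresh(-0.4257, 0.075) = -0.3507
Iteration 3: beta = 0.5, y = -0.3507 + 0.5*(-0.3507 - 0.0) = -0.526
  grad(y) = 5.6356, v = y - alpha*grad = -0.6697
  prox(v) = soft_thresh(-0.6697, 0.075) = -0.5948
f(x_3) = 7*(-0.5948)^2 + 13*(-0.5948) + 2.94*|-0.5948| = -3.5071


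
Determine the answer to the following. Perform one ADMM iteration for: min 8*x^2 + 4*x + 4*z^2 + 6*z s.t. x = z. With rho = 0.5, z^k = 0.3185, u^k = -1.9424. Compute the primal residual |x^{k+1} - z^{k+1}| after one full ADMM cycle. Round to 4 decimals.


ADMM iteration with rho = 0.5, z^k = 0.3185, u^k = -1.9424
Step 1: x-update.
Minimize 8*x^2 + 4*x + (0.5/2)*(x - 0.3185 - 1.9424)^2
FOC: (2*8 + 0.5)*x = -4 + 0.5*(0.3185 + 1.9424)
x^{k+1} = -0.1739
Step 2: z-update.
Minimize 4*z^2 + 6*z + (0.5/2)*(-0.1739 - z - 1.9424)^2
FOC: (2*4 + 0.5)*z = -6 + 0.5*(-0.1739 - 1.9424)
z^{k+1} = -0.8304
Step 3: u-update.
u^{k+1} = -1.9424 - 0.1739 + 0.8304 = -1.2859
Step 4: Primal residual = |-0.1739 + 0.8304| = 0.6565


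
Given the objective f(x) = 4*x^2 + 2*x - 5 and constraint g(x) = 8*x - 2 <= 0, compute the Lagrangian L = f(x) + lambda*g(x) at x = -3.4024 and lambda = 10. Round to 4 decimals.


Step 1: Evaluate f(x).
f(-3.4024) = 4*(-3.4024)^2 + 2*(-3.4024) - 5 = 34.5005
Step 2: Evaluate g(x).
g(-3.4024) = 8*-3.4024 - 2 = -29.2192
Step 3: Compute Lagrangian.
L = 34.5005 + 10*-29.2192 = -257.6915


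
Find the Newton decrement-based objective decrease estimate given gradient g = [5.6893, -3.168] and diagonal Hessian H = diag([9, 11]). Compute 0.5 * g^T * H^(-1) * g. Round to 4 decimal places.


Step 1: H is diagonal, so H^(-1) * g = [0.6321, -0.288].
Step 2: g^T H^(-1) g = sum_i g_i^2 / H_ii
  = (5.6893)^2/9 + (-3.168)^2/11
  = 3.5965 + 0.9124 = 4.5088
Step 3: Objective decrease = 0.5 * g^T H^(-1) g = 2.2544


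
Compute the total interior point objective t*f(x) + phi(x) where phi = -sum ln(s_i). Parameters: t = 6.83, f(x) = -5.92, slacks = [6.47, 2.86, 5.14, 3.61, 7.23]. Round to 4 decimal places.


Step 1: Compute log-barrier.
ln values: [1.8672, 1.0508, 1.6371, 1.2837, 1.9782]
phi = -(1.8672 + 1.0508 + 1.6371 + 1.2837 + 1.9782) = -7.817
Step 2: Compute augmented objective.
t*f(x) = 6.83*-5.92 = -40.4336
Total = -40.4336 - 7.817 = -48.2506


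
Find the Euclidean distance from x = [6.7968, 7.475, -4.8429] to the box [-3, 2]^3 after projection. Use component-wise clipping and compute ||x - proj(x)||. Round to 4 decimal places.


Project each component onto [-3, 2].
clip(6.7968) = 2.0, clip(7.475) = 2.0, clip(-4.8429) = -3.0
Projection = [2.0, 2.0, -3.0]
Squared diffs: [23.0093, 29.9756, 3.3963]
Distance = sqrt(56.3812) = 7.5087


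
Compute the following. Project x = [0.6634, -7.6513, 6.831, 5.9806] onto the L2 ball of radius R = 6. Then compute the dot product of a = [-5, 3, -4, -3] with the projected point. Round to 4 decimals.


Step 1: Compute ||x|| (intermediates to 6 decimals).
||x|| = sqrt(0.6634^2 + (-7.6513)^2 + 6.831^2 + 5.9806^2) = 11.891704
Step 2: Project.
Since ||x|| > R, scale = R/||x|| = 6/11.891704 = 0.504553, proj(x) = scale * x
proj(x) = [0.33472, -3.860486, 3.446602, 3.01753]
Step 3: Dot product.
a^T * proj(x) = -5*0.33472 + 3*(-3.860486) - 4*3.446602 - 3*3.01753 = -36.0941


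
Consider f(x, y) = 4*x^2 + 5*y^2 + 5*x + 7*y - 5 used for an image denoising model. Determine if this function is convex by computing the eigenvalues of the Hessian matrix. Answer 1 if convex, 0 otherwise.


The Hessian of f(x,y) = 4*x^2 + 5*y^2 + 5*x + 7*y - 5 is:
H = [[8, 0], [0, 10]]
Trace = 8 + 10 = 18
Determinant = 8*10 - (0)^2 = 80
Discriminant = (18)^2 - 4*80 = 4.0
Eigenvalues: lambda_1 = 8.0, lambda_2 = 10.0
The function is convex.

1


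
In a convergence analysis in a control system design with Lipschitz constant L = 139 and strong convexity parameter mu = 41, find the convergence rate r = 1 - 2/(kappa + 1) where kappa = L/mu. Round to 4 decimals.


Step 1: Compute the condition number.
kappa = L/mu = 139/41 = 3.3902
Step 2: Compute the convergence rate.
r = 1 - 2/(kappa + 1) = 1 - 2*mu/(L + mu) = (L - mu)/(L + mu) = 98/180 = 0.5444


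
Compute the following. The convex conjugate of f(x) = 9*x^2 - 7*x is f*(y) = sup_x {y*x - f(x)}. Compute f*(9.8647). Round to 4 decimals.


f*(y) = sup_x {y*x - a*x^2 - b*x} = sup_x {(y-b)*x - a*x^2}
FOC: (y - b) - 2a*x = 0 => x* = (y - b)/(2a)
x* = (9.8647 + 7)/(2*9) = 0.9369
f*(9.8647) = (y-b)^2/(4a) = (9.8647 + 7)^2/(4*9)
= 284.4181/36 = 7.9005


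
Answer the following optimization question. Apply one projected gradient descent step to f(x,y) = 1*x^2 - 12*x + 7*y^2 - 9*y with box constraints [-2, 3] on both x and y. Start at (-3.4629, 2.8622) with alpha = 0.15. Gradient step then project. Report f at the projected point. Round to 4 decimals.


Step 1: Compute gradient at (-3.4629, 2.8622).
grad_x = 2*1*-3.4629 - 12 = -18.9258
grad_y = 2*7*2.8622 - 9 = 31.0708
Step 2: Gradient step.
x_raw = -3.4629 - 0.15*-18.9258 = -0.624
y_raw = 2.8622 - 0.15*31.0708 = -1.7984
Step 3: Project onto [-2, 3].
x_proj = clip(-0.624) = -0.624
y_proj = clip(-1.7984) = -1.7984
Step 4: Evaluate f.
f(-0.624, -1.7984) = 46.7038


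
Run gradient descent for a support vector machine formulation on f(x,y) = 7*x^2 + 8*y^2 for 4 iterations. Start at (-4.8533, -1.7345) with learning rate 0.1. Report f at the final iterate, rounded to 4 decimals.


Gradient descent on f(x,y) = 7*x^2 + 8*y^2.
Starting point: (-4.8533, -1.7345), alpha = 0.1
Step 1: grad_x = 2*7*-4.8533 = -67.9462, grad_y = 2*8*-1.7345 = -27.752
  x_1 = -4.8533 - 0.1*-67.9462 = 1.9413
  y_1 = -1.7345 - 0.1*-27.752 = 1.0407
Step 2: grad_x = 2*7*1.9413 = 27.1785, grad_y = 2*8*1.0407 = 16.6512
  x_2 = 1.9413 - 0.1*27.1785 = -0.7765
  y_2 = 1.0407 - 0.1*16.6512 = -0.6244
Step 3: grad_x = 2*7*-0.7765 = -10.8714, grad_y = 2*8*-0.6244 = -9.9907
  x_3 = -0.7765 - 0.1*-10.8714 = 0.3106
  y_3 = -0.6244 - 0.1*-9.9907 = 0.3747
Step 4: grad_x = 2*7*0.3106 = 4.3486, grad_y = 2*8*0.3747 = 5.9944
  x_4 = 0.3106 - 0.1*4.3486 = -0.1242
  y_4 = 0.3747 - 0.1*5.9944 = -0.2248
f(-0.1242, -0.2248) = 7*(-0.1242)^2 + 8*(-0.2248)^2 = 0.5123


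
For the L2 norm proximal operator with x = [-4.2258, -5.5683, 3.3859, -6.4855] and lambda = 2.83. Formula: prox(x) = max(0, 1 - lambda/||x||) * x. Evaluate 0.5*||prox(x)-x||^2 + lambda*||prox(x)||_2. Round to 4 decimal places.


Step 1: Compute ||x||.
||x|| = 10.1188
Step 2: Compute scaling factor.
scale = max(0, 1 - 2.83/10.1188) = 0.7203
Step 3: prox(x) = [-3.0439, -4.011, 2.4389, -4.6716]
||prox(x)|| = 7.2888
Step 4: Proximal objective.
0.5*||prox-x||^2 = 4.0045
lambda*||prox|| = 20.6273
Total = 24.6317


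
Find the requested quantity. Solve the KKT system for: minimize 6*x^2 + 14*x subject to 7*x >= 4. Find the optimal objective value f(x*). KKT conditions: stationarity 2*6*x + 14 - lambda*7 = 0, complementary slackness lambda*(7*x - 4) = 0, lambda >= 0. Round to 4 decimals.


Step 1: Try lambda = 0 (constraint inactive).
x_unc = -14/(2*6) = -1.1667
Check: 7*-1.1667 = -8.1669 < 4 -- violated!
Step 2: Constraint must be active: 7*x = 4
x* = 4/7 = 0.5714 (rounded; the exact value 4/7 is used below)
lambda = (2*6*(4/7) + 14)/7 = 2.9796
Step 3: Compute optimal value.
f(x*) = 6*(4/7)^2 + 14*(4/7) = 9.9592


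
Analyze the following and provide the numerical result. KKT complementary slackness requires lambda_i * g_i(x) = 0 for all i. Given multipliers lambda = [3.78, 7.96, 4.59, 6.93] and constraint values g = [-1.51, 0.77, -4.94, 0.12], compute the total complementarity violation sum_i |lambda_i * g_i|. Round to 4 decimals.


KKT complementary slackness check:
lambda_1 * g_1 = 3.78 * -1.51 = -5.7078
lambda_2 * g_2 = 7.96 * 0.77 = 6.1292
lambda_3 * g_3 = 4.59 * -4.94 = -22.6746
lambda_4 * g_4 = 6.93 * 0.12 = 0.8316
Total violation = 5.7078 + 6.1292 + 22.6746 + 0.8316 = 35.3432


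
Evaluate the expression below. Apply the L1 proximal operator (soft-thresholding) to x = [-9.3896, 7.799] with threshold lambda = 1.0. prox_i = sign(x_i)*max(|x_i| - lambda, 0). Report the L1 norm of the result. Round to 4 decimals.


Soft-thresholding with lambda = 1.0:
prox(-9.3896) = sign(-9.3896)*max(|-9.3896| - 1.0, 0) = -8.3896
prox(7.799) = sign(7.799)*max(|7.799| - 1.0, 0) = 6.799
prox(x) = [-8.3896, 6.799]
||prox(x)||_1 = 8.3896 + 6.799 = 15.1886


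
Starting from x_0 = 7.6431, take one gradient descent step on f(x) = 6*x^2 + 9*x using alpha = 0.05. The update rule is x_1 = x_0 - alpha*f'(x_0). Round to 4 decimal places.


We compute the gradient at x_0 and apply the update.
f'(x) = 12*x + 9
f'(7.6431) = 12*7.6431 + 9 = 100.7172
x_1 = 7.6431 - 0.05*100.7172 = 2.6072


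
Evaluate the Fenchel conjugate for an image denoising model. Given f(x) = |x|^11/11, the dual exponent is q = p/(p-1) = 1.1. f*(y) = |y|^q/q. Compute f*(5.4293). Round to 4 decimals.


The conjugate exponent q satisfies 1/p + 1/q = 1.
p = 11, so q = 11/(11 - 1) = 1.1
|y|^q = 5.4293^1.1 = 6.4301
f*(5.4293) = 6.4301 / 1.1 = 5.8456


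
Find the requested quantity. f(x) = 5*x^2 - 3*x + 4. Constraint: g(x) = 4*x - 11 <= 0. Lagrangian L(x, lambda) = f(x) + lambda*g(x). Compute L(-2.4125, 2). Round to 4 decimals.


Step 1: Evaluate f(x).
f(-2.4125) = 5*(-2.4125)^2 - 3*(-2.4125) + 4 = 40.3383
Step 2: Evaluate g(x).
g(-2.4125) = 4*-2.4125 - 11 = -20.65
Step 3: Compute Lagrangian.
L = 40.3383 + 2*-20.65 = -0.9617


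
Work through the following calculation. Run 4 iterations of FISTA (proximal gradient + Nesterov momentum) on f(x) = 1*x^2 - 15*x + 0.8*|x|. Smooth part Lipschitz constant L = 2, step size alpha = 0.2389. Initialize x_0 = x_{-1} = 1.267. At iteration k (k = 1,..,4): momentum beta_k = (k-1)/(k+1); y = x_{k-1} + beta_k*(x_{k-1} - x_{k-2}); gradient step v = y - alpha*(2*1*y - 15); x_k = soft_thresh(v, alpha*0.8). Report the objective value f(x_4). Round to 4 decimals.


FISTA on f(x) = 1*x^2 - 15*x + 0.8*|x|
L = 2, alpha = 0.2389
Iteration 1: beta = 0.0, y = 1.267 + 0.0*(1.267 - 1.267) = 1.267
  grad(y) = -12.466, v = y - alpha*grad = 4.2451
  prox(v) = soft_thresh(4.2451, 0.1911) = 4.054
Iteration 2: beta = 0.3333, y = 4.054 + 0.3333*(4.054 - 1.267) = 4.983
  grad(y) = -5.034, v = y - alpha*grad = 6.1856
  prox(v) = soft_thresh(6.1856, 0.1911) = 5.9945
Iteration 3: beta = 0.5, y = 5.9945 + 0.5*(5.9945 - 4.054) = 6.9648
  grad(y) = -1.0705, v = y - alpha*grad = 7.2205
  prox(v) = soft_thresh(7.2205, 0.1911) = 7.0294
Iteration 4: beta = 0.6, y = 7.0294 + 0.6*(7.0294 - 5.9945) = 7.6503
  grad(y) = 0.3006, v = y - alpha*grad = 7.5785
  prox(v) = soft_thresh(7.5785, 0.1911) = 7.3874
f(x_4) = 1*7.3874^2 - 15*7.3874 + 0.8*|7.3874| = -50.3274


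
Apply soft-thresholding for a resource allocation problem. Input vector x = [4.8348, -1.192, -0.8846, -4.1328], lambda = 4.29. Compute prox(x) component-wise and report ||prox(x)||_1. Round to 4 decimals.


Soft-thresholding with lambda = 4.29:
prox(4.8348) = sign(4.8348)*max(|4.8348| - 4.29, 0) = 0.5448
prox(-1.192) = sign(-1.192)*max(|-1.192| - 4.29, 0) = 0.0
prox(-0.8846) = sign(-0.8846)*max(|-0.8846| - 4.29, 0) = 0.0
prox(-4.1328) = sign(-4.1328)*max(|-4.1328| - 4.29, 0) = 0.0
prox(x) = [0.5448, 0.0, 0.0, 0.0]
||prox(x)||_1 = 0.5448 + 0.0 + 0.0 + 0.0 = 0.5448


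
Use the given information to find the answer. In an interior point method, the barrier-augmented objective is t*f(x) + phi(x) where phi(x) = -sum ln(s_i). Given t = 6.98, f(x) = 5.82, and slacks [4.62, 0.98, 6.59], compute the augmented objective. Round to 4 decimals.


Step 1: Compute log-barrier.
ln values: [1.5304, -0.0202, 1.8856]
phi = -(1.5304 - 0.0202 + 1.8856) = -3.3957
Step 2: Compute augmented objective.
t*f(x) = 6.98*5.82 = 40.6236
Total = 40.6236 - 3.3957 = 37.2279


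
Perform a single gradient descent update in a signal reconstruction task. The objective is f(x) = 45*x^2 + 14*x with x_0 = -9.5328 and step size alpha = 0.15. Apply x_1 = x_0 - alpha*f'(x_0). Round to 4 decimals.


We compute the gradient at x_0 and apply the update.
f'(x) = 90*x + 14
f'(-9.5328) = 90*-9.5328 + 14 = -843.952
x_1 = -9.5328 - 0.15*-843.952 = 117.06


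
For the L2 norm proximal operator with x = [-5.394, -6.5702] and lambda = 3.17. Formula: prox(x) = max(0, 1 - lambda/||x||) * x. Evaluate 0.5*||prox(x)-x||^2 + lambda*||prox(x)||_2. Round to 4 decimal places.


Step 1: Compute ||x||.
||x|| = 8.5008
Step 2: Compute scaling factor.
scale = max(0, 1 - 3.17/8.5008) = 0.6271
Step 3: prox(x) = [-3.3825, -4.1201]
||prox(x)|| = 5.3308
Step 4: Proximal objective.
0.5*||prox-x||^2 = 5.0245
lambda*||prox|| = 16.8986
Total = 21.9229


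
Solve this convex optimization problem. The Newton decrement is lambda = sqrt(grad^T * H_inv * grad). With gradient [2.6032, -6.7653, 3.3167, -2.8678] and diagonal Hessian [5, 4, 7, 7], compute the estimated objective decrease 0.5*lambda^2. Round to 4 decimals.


Step 1: H is diagonal, so H^(-1) * g = [0.5206, -1.6913, 0.4738, -0.4097].
Step 2: g^T H^(-1) g = sum_i g_i^2 / H_ii
  = (2.6032)^2/5 + (-6.7653)^2/4 + (3.3167)^2/7 + (-2.8678)^2/7
  = 1.3553 + 11.4423 + 1.5715 + 1.1749 = 15.544
Step 3: Objective decrease = 0.5 * g^T H^(-1) g = 7.772


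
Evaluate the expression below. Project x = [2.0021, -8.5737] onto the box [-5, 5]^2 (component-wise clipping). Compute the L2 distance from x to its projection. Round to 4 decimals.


Project each component onto [-5, 5].
clip(2.0021) = 2.0021, clip(-8.5737) = -5.0
Projection = [2.0021, -5.0]
Squared diffs: [0.0, 12.7713]
Distance = sqrt(12.7713) = 3.5737


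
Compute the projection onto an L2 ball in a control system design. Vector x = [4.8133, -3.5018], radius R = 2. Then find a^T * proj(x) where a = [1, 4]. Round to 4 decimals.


Step 1: Compute ||x|| (intermediates to 6 decimals).
||x|| = sqrt(4.8133^2 + (-3.5018)^2) = 5.952349
Step 2: Project.
Since ||x|| > R, scale = R/||x|| = 2/5.952349 = 0.336002, proj(x) = scale * x
proj(x) = [1.617278, -1.176612]
Step 3: Dot product.
a^T * proj(x) = 1*1.617278 + 4*(-1.176612) = -3.0892


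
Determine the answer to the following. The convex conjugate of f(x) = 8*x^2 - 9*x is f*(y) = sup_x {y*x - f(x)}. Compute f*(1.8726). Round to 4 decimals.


f*(y) = sup_x {y*x - a*x^2 - b*x} = sup_x {(y-b)*x - a*x^2}
FOC: (y - b) - 2a*x = 0 => x* = (y - b)/(2a)
x* = (1.8726 + 9)/(2*8) = 0.6795
f*(1.8726) = (y-b)^2/(4a) = (1.8726 + 9)^2/(4*8)
= 118.2134/32 = 3.6942


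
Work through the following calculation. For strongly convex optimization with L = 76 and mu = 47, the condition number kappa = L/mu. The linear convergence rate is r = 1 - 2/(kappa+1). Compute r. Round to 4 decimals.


Step 1: Compute the condition number.
kappa = L/mu = 76/47 = 1.617
Step 2: Compute the convergence rate.
r = 1 - 2/(kappa + 1) = 1 - 2*mu/(L + mu) = (L - mu)/(L + mu) = 29/123 = 0.2358


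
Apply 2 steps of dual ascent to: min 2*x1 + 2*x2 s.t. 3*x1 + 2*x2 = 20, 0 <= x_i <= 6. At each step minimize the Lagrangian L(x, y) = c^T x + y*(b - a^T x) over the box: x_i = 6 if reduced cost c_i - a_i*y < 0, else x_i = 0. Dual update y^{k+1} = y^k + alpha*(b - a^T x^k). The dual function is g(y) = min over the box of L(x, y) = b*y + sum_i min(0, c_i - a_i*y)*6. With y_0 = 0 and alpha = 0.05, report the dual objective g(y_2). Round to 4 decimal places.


Dual ascent for LP: min 2*x1 + 2*x2, 3*x1 + 2*x2 = 20, 0 <= x_i <= 6
Step 1: y^k = 0.0, reduced costs: (2.0, 2.0)
  x^k = (0.0, 0.0), subgradient = b - a^T x = 20.0
  y^{k+1} = 0.0 + 0.05*20.0 = 1.0
Step 2: y^k = 1.0, reduced costs: (-1.0, 0.0)
  x^k = (6.0, 0.0), subgradient = b - a^T x = 2.0
  y^{k+1} = 1.0 + 0.05*2.0 = 1.1
Dual objective at y_2 = 1.1: reduced costs (-1.3, -0.2), box minimizer x = (6.0, 6.0)
g(y_2) = b*y + (c1 - a1*y)*x1 + (c2 - a2*y)*x2 = 20*1.1 + (-1.3)*6.0 + (-0.2)*6.0 = 22.0 - 7.8 - 1.2 = 13.0


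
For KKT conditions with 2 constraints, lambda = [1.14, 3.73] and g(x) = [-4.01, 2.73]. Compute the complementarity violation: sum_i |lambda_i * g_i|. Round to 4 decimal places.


KKT complementary slackness check:
lambda_1 * g_1 = 1.14 * -4.01 = -4.5714
lambda_2 * g_2 = 3.73 * 2.73 = 10.1829
Total violation = 4.5714 + 10.1829 = 14.7543


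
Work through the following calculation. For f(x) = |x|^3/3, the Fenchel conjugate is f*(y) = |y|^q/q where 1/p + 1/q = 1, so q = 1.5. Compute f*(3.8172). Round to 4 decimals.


The conjugate exponent q satisfies 1/p + 1/q = 1.
p = 3, so q = 3/(3 - 1) = 1.5
|y|^q = 3.8172^1.5 = 7.4579
f*(3.8172) = 7.4579 / 1.5 = 4.9719


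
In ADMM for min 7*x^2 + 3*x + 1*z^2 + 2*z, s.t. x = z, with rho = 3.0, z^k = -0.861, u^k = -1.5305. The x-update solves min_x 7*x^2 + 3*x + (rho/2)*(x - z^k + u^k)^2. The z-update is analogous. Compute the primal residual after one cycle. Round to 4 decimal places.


ADMM iteration with rho = 3.0, z^k = -0.861, u^k = -1.5305
Step 1: x-update.
Minimize 7*x^2 + 3*x + (3.0/2)*(x + 0.861 - 1.5305)^2
FOC: (2*7 + 3.0)*x = -3 + 3.0*(-0.861 + 1.5305)
x^{k+1} = -0.0583
Step 2: z-update.
Minimize 1*z^2 + 2*z + (3.0/2)*(-0.0583 - z - 1.5305)^2
FOC: (2*1 + 3.0)*z = -2 + 3.0*(-0.0583 - 1.5305)
z^{k+1} = -1.3533
Step 3: u-update.
u^{k+1} = -1.5305 - 0.0583 + 1.3533 = -0.2355
Step 4: Primal residual = |-0.0583 + 1.3533| = 1.295


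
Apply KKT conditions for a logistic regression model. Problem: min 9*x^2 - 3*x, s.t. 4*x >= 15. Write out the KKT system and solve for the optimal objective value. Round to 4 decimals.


Step 1: Try lambda = 0 (constraint inactive).
x_unc = 3/(2*9) = 0.1667
Check: 4*0.1667 = 0.6668 < 15 -- violated!
Step 2: Constraint must be active: 4*x = 15
x* = 15/4 = 3.75
lambda = (2*9*3.75 - 3)/4 = 16.125
Step 3: Compute optimal value.
f(x*) = 9*3.75^2 - 3*3.75 = 115.3125


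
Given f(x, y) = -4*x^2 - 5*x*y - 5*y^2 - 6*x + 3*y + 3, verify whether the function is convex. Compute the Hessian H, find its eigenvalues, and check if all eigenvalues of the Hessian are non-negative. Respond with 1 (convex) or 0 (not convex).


The Hessian of f(x,y) = -4*x^2 - 5*x*y - 5*y^2 - 6*x + 3*y + 3 is:
H = [[-8, -5], [-5, -10]]
Trace = -8 - 10 = -18
Determinant = -8*-10 - (-5)^2 = 55
Discriminant = (-18)^2 - 4*55 = 104.0
Eigenvalues: lambda_1 = -14.099, lambda_2 = -3.901
The function is not convex.

0


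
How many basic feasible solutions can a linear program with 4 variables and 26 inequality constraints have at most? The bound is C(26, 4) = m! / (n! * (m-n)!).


Each vertex corresponds to some choice of n active constraints out of m, so the number of vertices is at most C(m, n) = m! / (n!(m-n)!).
m = 26, n = 4
Numerator: 26 * 25 * 24 * 23
Denominator: 4! = 24
C(26, 4) = 14950


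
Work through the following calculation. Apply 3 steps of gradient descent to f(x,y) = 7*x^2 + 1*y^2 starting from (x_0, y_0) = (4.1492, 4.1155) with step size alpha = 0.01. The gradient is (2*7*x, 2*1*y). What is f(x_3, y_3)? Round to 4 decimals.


Gradient descent on f(x,y) = 7*x^2 + 1*y^2.
Starting point: (4.1492, 4.1155), alpha = 0.01
Step 1: grad_x = 2*7*4.1492 = 58.0888, grad_y = 2*1*4.1155 = 8.231
  x_1 = 4.1492 - 0.01*58.0888 = 3.5683
  y_1 = 4.1155 - 0.01*8.231 = 4.0332
Step 2: grad_x = 2*7*3.5683 = 49.9564, grad_y = 2*1*4.0332 = 8.0664
  x_2 = 3.5683 - 0.01*49.9564 = 3.0687
  y_2 = 4.0332 - 0.01*8.0664 = 3.9525
Step 3: grad_x = 2*7*3.0687 = 42.9625, grad_y = 2*1*3.9525 = 7.9051
  x_3 = 3.0687 - 0.01*42.9625 = 2.6391
  y_3 = 3.9525 - 0.01*7.9051 = 3.8735
f(2.6391, 3.8735) = 7*2.6391^2 + 1*3.8735^2 = 63.7586


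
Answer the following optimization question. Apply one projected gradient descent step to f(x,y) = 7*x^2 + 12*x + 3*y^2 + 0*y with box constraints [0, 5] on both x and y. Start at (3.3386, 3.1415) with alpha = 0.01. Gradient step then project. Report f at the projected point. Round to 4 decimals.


Step 1: Compute gradient at (3.3386, 3.1415).
grad_x = 2*7*3.3386 + 12 = 58.7404
grad_y = 2*3*3.1415 + 0 = 18.849
Step 2: Gradient step.
x_raw = 3.3386 - 0.01*58.7404 = 2.7512
y_raw = 3.1415 - 0.01*18.849 = 2.953
Step 3: Project onto [0, 5].
x_proj = clip(2.7512) = 2.7512
y_proj = clip(2.953) = 2.953
Step 4: Evaluate f.
f(2.7512, 2.953) = 112.1587


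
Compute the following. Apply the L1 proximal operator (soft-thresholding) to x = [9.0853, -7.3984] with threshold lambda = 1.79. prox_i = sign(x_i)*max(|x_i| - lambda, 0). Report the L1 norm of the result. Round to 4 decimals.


Soft-thresholding with lambda = 1.79:
prox(9.0853) = sign(9.0853)*max(|9.0853| - 1.79, 0) = 7.2953
prox(-7.3984) = sign(-7.3984)*max(|-7.3984| - 1.79, 0) = -5.6084
prox(x) = [7.2953, -5.6084]
||prox(x)||_1 = 7.2953 + 5.6084 = 12.9037


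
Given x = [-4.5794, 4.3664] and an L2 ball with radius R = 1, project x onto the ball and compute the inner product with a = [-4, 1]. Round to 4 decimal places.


Step 1: Compute ||x|| (intermediates to 6 decimals).
||x|| = sqrt((-4.5794)^2 + 4.3664^2) = 6.327429
Step 2: Project.
Since ||x|| > R, scale = R/||x|| = 1/6.327429 = 0.158042, proj(x) = scale * x
proj(x) = [-0.723738, 0.690075]
Step 3: Dot product.
a^T * proj(x) = -4*(-0.723738) + 1*0.690075 = 3.585


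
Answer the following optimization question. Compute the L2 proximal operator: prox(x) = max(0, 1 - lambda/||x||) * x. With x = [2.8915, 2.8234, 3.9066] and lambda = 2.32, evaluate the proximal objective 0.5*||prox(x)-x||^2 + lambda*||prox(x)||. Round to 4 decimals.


Step 1: Compute ||x||.
||x|| = 5.6208
Step 2: Compute scaling factor.
scale = max(0, 1 - 2.32/5.6208) = 0.5873
Step 3: prox(x) = [1.698, 1.658, 2.2942]
||prox(x)|| = 3.3008
Step 4: Proximal objective.
0.5*||prox-x||^2 = 2.6912
lambda*||prox|| = 7.6579
Total = 10.3492


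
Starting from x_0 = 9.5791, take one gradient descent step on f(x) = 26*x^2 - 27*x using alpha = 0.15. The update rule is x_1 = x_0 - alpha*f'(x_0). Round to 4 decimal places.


We compute the gradient at x_0 and apply the update.
f'(x) = 52*x - 27
f'(9.5791) = 52*9.5791 - 27 = 471.1132
x_1 = 9.5791 - 0.15*471.1132 = -61.0879


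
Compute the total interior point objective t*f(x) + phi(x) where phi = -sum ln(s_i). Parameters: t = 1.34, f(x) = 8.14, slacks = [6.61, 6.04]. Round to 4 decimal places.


Step 1: Compute log-barrier.
ln values: [1.8886, 1.7984]
phi = -(1.8886 + 1.7984) = -3.687
Step 2: Compute augmented objective.
t*f(x) = 1.34*8.14 = 10.9076
Total = 10.9076 - 3.687 = 7.2206


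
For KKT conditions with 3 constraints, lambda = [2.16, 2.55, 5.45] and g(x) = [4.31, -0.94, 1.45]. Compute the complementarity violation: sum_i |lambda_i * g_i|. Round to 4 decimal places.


KKT complementary slackness check:
lambda_1 * g_1 = 2.16 * 4.31 = 9.3096
lambda_2 * g_2 = 2.55 * -0.94 = -2.397
lambda_3 * g_3 = 5.45 * 1.45 = 7.9025
Total violation = 9.3096 + 2.397 + 7.9025 = 19.6091


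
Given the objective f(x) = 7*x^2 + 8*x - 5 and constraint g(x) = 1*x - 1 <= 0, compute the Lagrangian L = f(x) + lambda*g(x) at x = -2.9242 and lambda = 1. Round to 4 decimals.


Step 1: Evaluate f(x).
f(-2.9242) = 7*(-2.9242)^2 + 8*(-2.9242) - 5 = 31.463
Step 2: Evaluate g(x).
g(-2.9242) = 1*-2.9242 - 1 = -3.9242
Step 3: Compute Lagrangian.
L = 31.463 + 1*-3.9242 = 27.5388


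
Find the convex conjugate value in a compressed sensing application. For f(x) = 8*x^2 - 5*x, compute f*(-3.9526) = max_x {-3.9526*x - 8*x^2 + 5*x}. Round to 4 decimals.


f*(y) = sup_x {y*x - a*x^2 - b*x} = sup_x {(y-b)*x - a*x^2}
FOC: (y - b) - 2a*x = 0 => x* = (y - b)/(2a)
x* = (-3.9526 + 5)/(2*8) = 0.0655
f*(-3.9526) = (y-b)^2/(4a) = (-3.9526 + 5)^2/(4*8)
= 1.097/32 = 0.0343


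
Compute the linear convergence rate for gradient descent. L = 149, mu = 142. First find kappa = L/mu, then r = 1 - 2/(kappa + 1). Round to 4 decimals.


Step 1: Compute the condition number.
kappa = L/mu = 149/142 = 1.0493
Step 2: Compute the convergence rate.
r = 1 - 2/(kappa + 1) = 1 - 2*mu/(L + mu) = (L - mu)/(L + mu) = 7/291 = 0.0241


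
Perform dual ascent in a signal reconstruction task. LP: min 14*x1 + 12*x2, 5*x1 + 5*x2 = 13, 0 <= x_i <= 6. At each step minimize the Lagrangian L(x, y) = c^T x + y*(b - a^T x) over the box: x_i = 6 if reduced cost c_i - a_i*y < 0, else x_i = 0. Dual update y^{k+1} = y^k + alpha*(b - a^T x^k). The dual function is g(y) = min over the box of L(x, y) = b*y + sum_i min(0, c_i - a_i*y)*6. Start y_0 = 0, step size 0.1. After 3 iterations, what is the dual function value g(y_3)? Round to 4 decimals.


Dual ascent for LP: min 14*x1 + 12*x2, 5*x1 + 5*x2 = 13, 0 <= x_i <= 6
Step 1: y^k = 0.0, reduced costs: (14.0, 12.0)
  x^k = (0.0, 0.0), subgradient = b - a^T x = 13.0
  y^{k+1} = 0.0 + 0.1*13.0 = 1.3
Step 2: y^k = 1.3, reduced costs: (7.5, 5.5)
  x^k = (0.0, 0.0), subgradient = b - a^T x = 13.0
  y^{k+1} = 1.3 + 0.1*13.0 = 2.6
Step 3: y^k = 2.6, reduced costs: (1.0, -1.0)
  x^k = (0.0, 6.0), subgradient = b - a^T x = -17.0
  y^{k+1} = 2.6 + 0.1*-17.0 = 0.9
Dual objective at y_3 = 0.9: reduced costs (9.5, 7.5), box minimizer x = (0.0, 0.0)
g(y_3) = b*y + (c1 - a1*y)*x1 + (c2 - a2*y)*x2 = 13*0.9 + 9.5*0.0 + 7.5*0.0 = 11.7 + 0.0 + 0.0 = 11.7


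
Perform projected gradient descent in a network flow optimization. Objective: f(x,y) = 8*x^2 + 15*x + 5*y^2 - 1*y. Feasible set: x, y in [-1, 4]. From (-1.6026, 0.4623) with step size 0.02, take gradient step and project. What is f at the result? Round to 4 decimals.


Step 1: Compute gradient at (-1.6026, 0.4623).
grad_x = 2*8*-1.6026 + 15 = -10.6416
grad_y = 2*5*0.4623 - 1 = 3.623
Step 2: Gradient step.
x_raw = -1.6026 - 0.02*-10.6416 = -1.3898
y_raw = 0.4623 - 0.02*3.623 = 0.3898
Step 3: Project onto [-1, 4].
x_proj = clip(-1.3898) = -1.0
y_proj = clip(0.3898) = 0.3898
Step 4: Evaluate f.
f(-1.0, 0.3898) = -6.63


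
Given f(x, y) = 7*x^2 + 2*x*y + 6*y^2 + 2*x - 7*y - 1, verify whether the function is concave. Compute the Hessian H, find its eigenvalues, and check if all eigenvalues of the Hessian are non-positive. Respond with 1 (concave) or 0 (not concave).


The Hessian of f(x,y) = 7*x^2 + 2*x*y + 6*y^2 + 2*x - 7*y - 1 is:
H = [[14, 2], [2, 12]]
Trace = 14 + 12 = 26
Determinant = 14*12 - (2)^2 = 164
Discriminant = (26)^2 - 4*164 = 20.0
Eigenvalues: lambda_1 = 10.7639, lambda_2 = 15.2361
The function is not concave.

0


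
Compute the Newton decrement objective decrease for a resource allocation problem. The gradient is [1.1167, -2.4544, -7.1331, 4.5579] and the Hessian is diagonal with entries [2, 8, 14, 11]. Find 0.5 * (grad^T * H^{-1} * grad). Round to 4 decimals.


Step 1: H is diagonal, so H^(-1) * g = [0.5584, -0.3068, -0.5095, 0.4144].
Step 2: g^T H^(-1) g = sum_i g_i^2 / H_ii
  = (1.1167)^2/2 + (-2.4544)^2/8 + (-7.1331)^2/14 + (4.5579)^2/11
  = 0.6235 + 0.753 + 3.6344 + 1.8886 = 6.8995
Step 3: Objective decrease = 0.5 * g^T H^(-1) g = 3.4497


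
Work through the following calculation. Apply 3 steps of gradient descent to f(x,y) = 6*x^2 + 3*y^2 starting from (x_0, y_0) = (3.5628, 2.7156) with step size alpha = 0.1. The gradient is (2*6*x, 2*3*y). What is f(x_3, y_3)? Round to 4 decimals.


Gradient descent on f(x,y) = 6*x^2 + 3*y^2.
Starting point: (3.5628, 2.7156), alpha = 0.1
Step 1: grad_x = 2*6*3.5628 = 42.7536, grad_y = 2*3*2.7156 = 16.2936
  x_1 = 3.5628 - 0.1*42.7536 = -0.7126
  y_1 = 2.7156 - 0.1*16.2936 = 1.0862
Step 2: grad_x = 2*6*-0.7126 = -8.5507, grad_y = 2*3*1.0862 = 6.5174
  x_2 = -0.7126 - 0.1*-8.5507 = 0.1425
  y_2 = 1.0862 - 0.1*6.5174 = 0.4345
Step 3: grad_x = 2*6*0.1425 = 1.7101, grad_y = 2*3*0.4345 = 2.607
  x_3 = 0.1425 - 0.1*1.7101 = -0.0285
  y_3 = 0.4345 - 0.1*2.607 = 0.1738
f(-0.0285, 0.1738) = 6*(-0.0285)^2 + 3*0.1738^2 = 0.0955


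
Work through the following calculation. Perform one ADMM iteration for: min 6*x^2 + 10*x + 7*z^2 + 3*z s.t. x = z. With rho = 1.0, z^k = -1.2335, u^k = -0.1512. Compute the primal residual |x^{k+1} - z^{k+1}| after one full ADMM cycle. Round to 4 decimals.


ADMM iteration with rho = 1.0, z^k = -1.2335, u^k = -0.1512
Step 1: x-update.
Minimize 6*x^2 + 10*x + (1.0/2)*(x + 1.2335 - 0.1512)^2
FOC: (2*6 + 1.0)*x = -10 + 1.0*(-1.2335 + 0.1512)
x^{k+1} = -0.8525
Step 2: z-update.
Minimize 7*z^2 + 3*z + (1.0/2)*(-0.8525 - z - 0.1512)^2
FOC: (2*7 + 1.0)*z = -3 + 1.0*(-0.8525 - 0.1512)
z^{k+1} = -0.2669
Step 3: u-update.
u^{k+1} = -0.1512 - 0.8525 + 0.2669 = -0.7368
Step 4: Primal residual = |-0.8525 + 0.2669| = 0.5856


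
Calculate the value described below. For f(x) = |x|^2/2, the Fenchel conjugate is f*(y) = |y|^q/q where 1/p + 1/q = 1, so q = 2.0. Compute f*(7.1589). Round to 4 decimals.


The conjugate exponent q satisfies 1/p + 1/q = 1.
p = 2, so q = 2/(2 - 1) = 2.0
|y|^q = 7.1589^2.0 = 51.2498
f*(7.1589) = 51.2498 / 2.0 = 25.6249


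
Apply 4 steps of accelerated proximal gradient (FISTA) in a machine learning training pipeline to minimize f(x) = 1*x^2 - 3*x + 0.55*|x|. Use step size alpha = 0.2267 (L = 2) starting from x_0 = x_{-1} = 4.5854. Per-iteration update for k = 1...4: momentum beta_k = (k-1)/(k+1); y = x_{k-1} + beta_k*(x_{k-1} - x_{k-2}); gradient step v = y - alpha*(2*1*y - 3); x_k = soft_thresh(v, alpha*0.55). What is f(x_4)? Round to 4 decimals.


FISTA on f(x) = 1*x^2 - 3*x + 0.55*|x|
L = 2, alpha = 0.2267
Iteration 1: beta = 0.0, y = 4.5854 + 0.0*(4.5854 - 4.5854) = 4.5854
  grad(y) = 6.1708, v = y - alpha*grad = 3.1865
  prox(v) = soft_thresh(3.1865, 0.1247) = 3.0618
Iteration 2: beta = 0.3333, y = 3.0618 + 0.3333*(3.0618 - 4.5854) = 2.5539
  grad(y) = 2.1079, v = y - alpha*grad = 2.0761
  prox(v) = soft_thresh(2.0761, 0.1247) = 1.9514
Iteration 3: beta = 0.5, y = 1.9514 + 0.5*(1.9514 - 3.0618) = 1.3962
  grad(y) = -0.2076, v = y - alpha*grad = 1.4433
  prox(v) = soft_thresh(1.4433, 0.1247) = 1.3186
Iteration 4: beta = 0.6, y = 1.3186 + 0.6*(1.3186 - 1.9514) = 0.9389
  grad(y) = -1.1222, v = y - alpha*grad = 1.1933
  prox(v) = soft_thresh(1.1933, 0.1247) = 1.0686
f(x_4) = 1*1.0686^2 - 3*1.0686 + 0.55*|1.0686| = -1.4762


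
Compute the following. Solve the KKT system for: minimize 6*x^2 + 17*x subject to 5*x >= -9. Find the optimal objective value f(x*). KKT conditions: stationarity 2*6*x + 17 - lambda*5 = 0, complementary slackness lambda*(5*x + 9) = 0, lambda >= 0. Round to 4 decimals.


Step 1: Try lambda = 0 (constraint inactive).
Stationarity: 2*6*x + 17 = 0
x* = -17/(2*6) = -17/12 = -1.4167 (rounded; the exact value -17/12 is used below)
Check constraint: 5*-1.4167 = -7.0835 >= -9 -- satisfied.
Step 2: Compute optimal value.
f(x*) = 6*(-17/12)^2 + 17*(-17/12) = -12.0417


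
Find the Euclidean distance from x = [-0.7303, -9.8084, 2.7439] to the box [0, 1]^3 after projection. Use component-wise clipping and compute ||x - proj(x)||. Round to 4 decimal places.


Project each component onto [0, 1].
clip(-0.7303) = 0.0, clip(-9.8084) = 0.0, clip(2.7439) = 1.0
Projection = [0.0, 0.0, 1.0]
Squared diffs: [0.5333, 96.2047, 3.0412]
Distance = sqrt(99.7792) = 9.989


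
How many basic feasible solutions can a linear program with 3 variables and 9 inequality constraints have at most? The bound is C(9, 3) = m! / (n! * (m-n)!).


Each vertex corresponds to some choice of n active constraints out of m, so the number of vertices is at most C(m, n) = m! / (n!(m-n)!).
m = 9, n = 3
Numerator: 9 * 8 * 7
Denominator: 3! = 6
C(9, 3) = 84


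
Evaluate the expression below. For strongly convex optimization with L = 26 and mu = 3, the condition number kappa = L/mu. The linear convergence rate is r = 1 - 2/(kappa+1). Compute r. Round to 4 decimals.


Step 1: Compute the condition number.
kappa = L/mu = 26/3 = 8.6667
Step 2: Compute the convergence rate.
r = 1 - 2/(kappa + 1) = 1 - 2*mu/(L + mu) = (L - mu)/(L + mu) = 23/29 = 0.7931


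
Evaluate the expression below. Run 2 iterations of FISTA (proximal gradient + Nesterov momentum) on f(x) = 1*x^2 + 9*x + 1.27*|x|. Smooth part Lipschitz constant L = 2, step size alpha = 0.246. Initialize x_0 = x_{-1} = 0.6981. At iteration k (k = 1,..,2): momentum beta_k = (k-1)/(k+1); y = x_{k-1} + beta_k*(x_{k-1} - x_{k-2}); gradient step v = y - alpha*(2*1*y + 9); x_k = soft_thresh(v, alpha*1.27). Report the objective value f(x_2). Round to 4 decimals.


FISTA on f(x) = 1*x^2 + 9*x + 1.27*|x|
L = 2, alpha = 0.246
Iteration 1: beta = 0.0, y = 0.6981 + 0.0*(0.6981 - 0.6981) = 0.6981
  grad(y) = 10.3962, v = y - alpha*grad = -1.8594
  prox(v) = soft_thresh(-1.8594, 0.3124) = -1.5469
Iteration 2: beta = 0.3333, y = -1.5469 + 0.3333*(-1.5469 - 0.6981) = -2.2953
  grad(y) = 4.4094, v = y - alpha*grad = -3.38
  prox(v) = soft_thresh(-3.38, 0.3124) = -3.0676
f(x_2) = 1*(-3.0676)^2 + 9*(-3.0676) + 1.27*|-3.0676| = -14.3024


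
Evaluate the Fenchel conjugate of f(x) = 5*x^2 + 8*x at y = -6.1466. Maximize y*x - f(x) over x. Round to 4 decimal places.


f*(y) = sup_x {y*x - a*x^2 - b*x} = sup_x {(y-b)*x - a*x^2}
FOC: (y - b) - 2a*x = 0 => x* = (y - b)/(2a)
x* = (-6.1466 - 8)/(2*5) = -1.4147
f*(-6.1466) = (y-b)^2/(4a) = (-6.1466 - 8)^2/(4*5)
= 200.1263/20 = 10.0063


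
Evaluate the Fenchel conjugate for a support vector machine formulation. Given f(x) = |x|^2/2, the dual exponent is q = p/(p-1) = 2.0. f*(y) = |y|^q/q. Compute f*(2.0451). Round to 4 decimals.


The conjugate exponent q satisfies 1/p + 1/q = 1.
p = 2, so q = 2/(2 - 1) = 2.0
|y|^q = 2.0451^2.0 = 4.1824
f*(2.0451) = 4.1824 / 2.0 = 2.0912
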